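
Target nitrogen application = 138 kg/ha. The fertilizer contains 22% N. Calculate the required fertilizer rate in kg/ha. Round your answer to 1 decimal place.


Step 1: Fertilizer rate = target N / (N content / 100)
Step 2: Rate = 138 / (22 / 100)
Step 3: Rate = 138 / 0.22
Step 4: Rate = 627.3 kg/ha

627.3


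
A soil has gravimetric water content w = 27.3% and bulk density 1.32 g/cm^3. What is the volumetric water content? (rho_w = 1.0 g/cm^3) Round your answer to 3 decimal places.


Step 1: theta = (w / 100) * BD / rho_w
Step 2: theta = (27.3 / 100) * 1.32 / 1.0
Step 3: theta = 0.273 * 1.32
Step 4: theta = 0.36

0.36


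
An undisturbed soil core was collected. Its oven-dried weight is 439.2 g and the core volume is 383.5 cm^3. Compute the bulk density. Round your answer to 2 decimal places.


Step 1: Identify the formula: BD = dry mass / volume
Step 2: Substitute values: BD = 439.2 / 383.5
Step 3: BD = 1.15 g/cm^3

1.15


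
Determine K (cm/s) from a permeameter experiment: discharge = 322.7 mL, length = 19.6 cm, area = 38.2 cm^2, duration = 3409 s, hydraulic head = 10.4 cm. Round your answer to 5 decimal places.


Step 1: K = Q * L / (A * t * h)
Step 2: Numerator = 322.7 * 19.6 = 6324.92
Step 3: Denominator = 38.2 * 3409 * 10.4 = 1354327.52
Step 4: K = 6324.92 / 1354327.52 = 0.00467 cm/s

0.00467


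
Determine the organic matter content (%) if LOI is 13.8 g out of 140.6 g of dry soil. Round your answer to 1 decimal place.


Step 1: OM% = 100 * LOI / sample mass
Step 2: OM = 100 * 13.8 / 140.6
Step 3: OM = 9.8%

9.8


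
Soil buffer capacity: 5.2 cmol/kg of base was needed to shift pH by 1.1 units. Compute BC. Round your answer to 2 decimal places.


Step 1: BC = change in base / change in pH
Step 2: BC = 5.2 / 1.1
Step 3: BC = 4.73 cmol/(kg*pH unit)

4.73


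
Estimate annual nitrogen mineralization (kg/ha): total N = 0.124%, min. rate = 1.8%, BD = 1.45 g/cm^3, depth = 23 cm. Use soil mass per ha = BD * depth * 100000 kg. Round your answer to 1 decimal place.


Step 1: Soil mass per ha = BD * depth * 100000 = 1.45 * 23 * 100000 = 3335000 kg
Step 2: Total N pool = soil mass * N%/100 = 3335000 * 0.124/100 = 4135.4 kg/ha
Step 3: N mineralized = N pool * rate%/100 = 4135.4 * 1.8/100 = 74.4 kg/ha/yr

74.4


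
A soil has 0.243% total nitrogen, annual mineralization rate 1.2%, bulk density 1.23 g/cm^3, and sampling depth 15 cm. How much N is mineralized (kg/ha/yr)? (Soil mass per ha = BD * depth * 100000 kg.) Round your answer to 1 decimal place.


Step 1: Soil mass per ha = BD * depth * 100000 = 1.23 * 15 * 100000 = 1845000 kg
Step 2: Total N pool = soil mass * N%/100 = 1845000 * 0.243/100 = 4483.35 kg/ha
Step 3: N mineralized = N pool * rate%/100 = 4483.35 * 1.2/100 = 53.8 kg/ha/yr

53.8


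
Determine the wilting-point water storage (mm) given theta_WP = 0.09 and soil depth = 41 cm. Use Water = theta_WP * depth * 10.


Step 1: Water (mm) = theta_WP * depth * 10
Step 2: Water = 0.09 * 41 * 10
Step 3: Water = 36.9 mm

36.9


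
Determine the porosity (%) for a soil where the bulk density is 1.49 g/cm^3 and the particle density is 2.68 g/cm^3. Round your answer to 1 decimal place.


Step 1: Formula: n = 100 * (1 - BD / PD)
Step 2: n = 100 * (1 - 1.49 / 2.68)
Step 3: n = 100 * (1 - 0.55597)
Step 4: n = 44.4%

44.4


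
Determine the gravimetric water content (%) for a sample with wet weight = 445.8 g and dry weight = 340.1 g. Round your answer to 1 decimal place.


Step 1: Water mass = wet - dry = 445.8 - 340.1 = 105.7 g
Step 2: w = 100 * water mass / dry mass
Step 3: w = 100 * 105.7 / 340.1 = 31.1%

31.1


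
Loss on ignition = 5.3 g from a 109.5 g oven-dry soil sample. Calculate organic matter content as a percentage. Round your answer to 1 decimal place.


Step 1: OM% = 100 * LOI / sample mass
Step 2: OM = 100 * 5.3 / 109.5
Step 3: OM = 4.8%

4.8


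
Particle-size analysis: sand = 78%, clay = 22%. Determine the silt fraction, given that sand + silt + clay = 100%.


Step 1: sand + silt + clay = 100%
Step 2: silt = 100 - sand - clay
Step 3: silt = 100 - 78 - 22
Step 4: silt = 0%

0


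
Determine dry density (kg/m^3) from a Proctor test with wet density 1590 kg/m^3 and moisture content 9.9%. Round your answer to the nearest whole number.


Step 1: Dry density = wet density / (1 + w/100)
Step 2: Dry density = 1590 / (1 + 9.9/100)
Step 3: Dry density = 1590 / 1.099
Step 4: Dry density = 1447 kg/m^3

1447


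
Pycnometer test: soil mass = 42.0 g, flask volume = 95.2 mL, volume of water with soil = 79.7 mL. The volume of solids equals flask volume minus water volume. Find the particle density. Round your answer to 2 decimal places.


Step 1: Volume of solids = flask volume - water volume with soil
Step 2: V_solids = 95.2 - 79.7 = 15.5 mL
Step 3: Particle density = mass / V_solids = 42.0 / 15.5 = 2.71 g/cm^3

2.71


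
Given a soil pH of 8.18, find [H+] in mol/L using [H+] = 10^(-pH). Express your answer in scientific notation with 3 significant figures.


Step 1: [H+] = 10^(-pH)
Step 2: [H+] = 10^(-8.18)
Step 3: [H+] = 6.61e-09 mol/L

6.61e-09


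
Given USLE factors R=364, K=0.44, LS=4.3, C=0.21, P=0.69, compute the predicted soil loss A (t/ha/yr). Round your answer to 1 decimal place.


Step 1: A = R * K * LS * C * P
Step 2: R * K = 364 * 0.44 = 160.16
Step 3: (R*K) * LS = 160.16 * 4.3 = 688.688
Step 4: * C * P = 688.688 * 0.21 * 0.69 = 99.8
Step 5: A = 99.8 t/(ha*yr)

99.8


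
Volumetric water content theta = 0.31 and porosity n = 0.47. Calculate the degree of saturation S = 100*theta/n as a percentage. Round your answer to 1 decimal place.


Step 1: S = 100 * theta_v / n
Step 2: S = 100 * 0.31 / 0.47
Step 3: S = 66.0%

66.0


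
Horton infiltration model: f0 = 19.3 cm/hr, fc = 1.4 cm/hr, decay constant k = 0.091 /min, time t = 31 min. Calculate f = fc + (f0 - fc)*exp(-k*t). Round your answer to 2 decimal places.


Step 1: f = fc + (f0 - fc) * exp(-k * t)
Step 2: exp(-0.091 * 31) = 0.059546
Step 3: f = 1.4 + (19.3 - 1.4) * 0.059546
Step 4: f = 1.4 + 17.9 * 0.059546
Step 5: f = 2.47 cm/hr

2.47


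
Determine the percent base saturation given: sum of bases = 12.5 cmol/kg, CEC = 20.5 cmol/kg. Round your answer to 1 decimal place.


Step 1: BS = 100 * (sum of bases) / CEC
Step 2: BS = 100 * 12.5 / 20.5
Step 3: BS = 61.0%

61.0


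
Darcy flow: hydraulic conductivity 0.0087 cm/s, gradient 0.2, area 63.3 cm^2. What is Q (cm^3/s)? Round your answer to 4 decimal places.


Step 1: Apply Darcy's law: Q = K * i * A
Step 2: Q = 0.0087 * 0.2 * 63.3
Step 3: Q = 0.1101 cm^3/s

0.1101


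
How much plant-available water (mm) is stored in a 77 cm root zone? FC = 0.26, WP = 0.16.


Step 1: Available water = (FC - WP) * depth * 10
Step 2: AW = (0.26 - 0.16) * 77 * 10
Step 3: AW = 0.1 * 77 * 10
Step 4: AW = 77.0 mm

77.0


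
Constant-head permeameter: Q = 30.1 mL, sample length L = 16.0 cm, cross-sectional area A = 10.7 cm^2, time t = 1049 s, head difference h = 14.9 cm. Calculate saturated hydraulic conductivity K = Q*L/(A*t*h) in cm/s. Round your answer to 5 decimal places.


Step 1: K = Q * L / (A * t * h)
Step 2: Numerator = 30.1 * 16.0 = 481.6
Step 3: Denominator = 10.7 * 1049 * 14.9 = 167242.07
Step 4: K = 481.6 / 167242.07 = 0.00288 cm/s

0.00288


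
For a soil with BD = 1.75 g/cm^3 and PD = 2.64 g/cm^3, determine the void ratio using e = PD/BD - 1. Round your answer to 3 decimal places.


Step 1: e = PD / BD - 1
Step 2: e = 2.64 / 1.75 - 1
Step 3: e = 1.50857 - 1
Step 4: e = 0.509

0.509


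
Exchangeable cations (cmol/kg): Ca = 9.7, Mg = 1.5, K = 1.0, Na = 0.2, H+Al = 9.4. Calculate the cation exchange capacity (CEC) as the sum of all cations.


Step 1: CEC = Ca + Mg + K + Na + (H+Al)
Step 2: CEC = 9.7 + 1.5 + 1.0 + 0.2 + 9.4
Step 3: CEC = 21.8 cmol/kg

21.8


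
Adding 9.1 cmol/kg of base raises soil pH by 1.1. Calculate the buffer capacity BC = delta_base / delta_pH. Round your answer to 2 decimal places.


Step 1: BC = change in base / change in pH
Step 2: BC = 9.1 / 1.1
Step 3: BC = 8.27 cmol/(kg*pH unit)

8.27


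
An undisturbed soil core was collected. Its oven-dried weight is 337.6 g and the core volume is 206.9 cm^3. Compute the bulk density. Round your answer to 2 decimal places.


Step 1: Identify the formula: BD = dry mass / volume
Step 2: Substitute values: BD = 337.6 / 206.9
Step 3: BD = 1.63 g/cm^3

1.63


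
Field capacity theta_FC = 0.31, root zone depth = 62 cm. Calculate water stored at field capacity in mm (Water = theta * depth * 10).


Step 1: Water (mm) = theta_FC * depth (cm) * 10
Step 2: Water = 0.31 * 62 * 10
Step 3: Water = 192.2 mm

192.2


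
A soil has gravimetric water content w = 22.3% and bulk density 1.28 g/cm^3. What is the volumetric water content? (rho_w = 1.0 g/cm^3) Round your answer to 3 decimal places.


Step 1: theta = (w / 100) * BD / rho_w
Step 2: theta = (22.3 / 100) * 1.28 / 1.0
Step 3: theta = 0.223 * 1.28
Step 4: theta = 0.285

0.285


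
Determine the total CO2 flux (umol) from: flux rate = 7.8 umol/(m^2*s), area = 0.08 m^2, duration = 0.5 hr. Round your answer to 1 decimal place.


Step 1: Convert time to seconds: 0.5 hr * 3600 = 1800.0 s
Step 2: Total = flux * area * time_s
Step 3: Total = 7.8 * 0.08 * 1800.0
Step 4: Total = 1123.2 umol

1123.2


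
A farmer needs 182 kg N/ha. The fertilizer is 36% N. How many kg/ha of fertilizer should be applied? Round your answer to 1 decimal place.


Step 1: Fertilizer rate = target N / (N content / 100)
Step 2: Rate = 182 / (36 / 100)
Step 3: Rate = 182 / 0.36
Step 4: Rate = 505.6 kg/ha

505.6


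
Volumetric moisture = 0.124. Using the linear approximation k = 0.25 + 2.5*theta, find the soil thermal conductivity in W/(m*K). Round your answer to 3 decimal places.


Step 1: k = 0.25 + 2.5 * theta
Step 2: k = 0.25 + 2.5 * 0.124
Step 3: k = 0.25 + 0.31
Step 4: k = 0.56 W/(m*K)

0.56


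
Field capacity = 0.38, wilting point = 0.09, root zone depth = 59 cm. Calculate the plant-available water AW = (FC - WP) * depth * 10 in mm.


Step 1: Available water = (FC - WP) * depth * 10
Step 2: AW = (0.38 - 0.09) * 59 * 10
Step 3: AW = 0.29 * 59 * 10
Step 4: AW = 171.1 mm

171.1


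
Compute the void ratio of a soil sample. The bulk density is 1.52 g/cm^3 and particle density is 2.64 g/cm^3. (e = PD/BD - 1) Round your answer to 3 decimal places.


Step 1: e = PD / BD - 1
Step 2: e = 2.64 / 1.52 - 1
Step 3: e = 1.73684 - 1
Step 4: e = 0.737

0.737


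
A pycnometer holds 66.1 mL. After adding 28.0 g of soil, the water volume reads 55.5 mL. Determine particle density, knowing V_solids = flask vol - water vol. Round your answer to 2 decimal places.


Step 1: Volume of solids = flask volume - water volume with soil
Step 2: V_solids = 66.1 - 55.5 = 10.6 mL
Step 3: Particle density = mass / V_solids = 28.0 / 10.6 = 2.64 g/cm^3

2.64


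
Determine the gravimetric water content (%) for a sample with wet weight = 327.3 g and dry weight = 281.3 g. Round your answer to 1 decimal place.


Step 1: Water mass = wet - dry = 327.3 - 281.3 = 46.0 g
Step 2: w = 100 * water mass / dry mass
Step 3: w = 100 * 46.0 / 281.3 = 16.4%

16.4


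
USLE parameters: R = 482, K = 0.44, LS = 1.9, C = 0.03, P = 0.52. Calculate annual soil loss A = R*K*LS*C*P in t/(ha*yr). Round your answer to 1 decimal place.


Step 1: A = R * K * LS * C * P
Step 2: R * K = 482 * 0.44 = 212.08
Step 3: (R*K) * LS = 212.08 * 1.9 = 402.952
Step 4: * C * P = 402.952 * 0.03 * 0.52 = 6.3
Step 5: A = 6.3 t/(ha*yr)

6.3


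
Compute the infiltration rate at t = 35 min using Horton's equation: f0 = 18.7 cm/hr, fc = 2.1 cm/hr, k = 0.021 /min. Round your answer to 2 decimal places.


Step 1: f = fc + (f0 - fc) * exp(-k * t)
Step 2: exp(-0.021 * 35) = 0.479505
Step 3: f = 2.1 + (18.7 - 2.1) * 0.479505
Step 4: f = 2.1 + 16.6 * 0.479505
Step 5: f = 10.06 cm/hr

10.06


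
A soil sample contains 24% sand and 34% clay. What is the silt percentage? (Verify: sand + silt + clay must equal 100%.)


Step 1: sand + silt + clay = 100%
Step 2: silt = 100 - sand - clay
Step 3: silt = 100 - 24 - 34
Step 4: silt = 42%

42


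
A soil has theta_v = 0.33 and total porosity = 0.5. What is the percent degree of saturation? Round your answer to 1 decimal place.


Step 1: S = 100 * theta_v / n
Step 2: S = 100 * 0.33 / 0.5
Step 3: S = 66.0%

66.0


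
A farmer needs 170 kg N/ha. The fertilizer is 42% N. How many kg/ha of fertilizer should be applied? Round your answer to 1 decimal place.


Step 1: Fertilizer rate = target N / (N content / 100)
Step 2: Rate = 170 / (42 / 100)
Step 3: Rate = 170 / 0.42
Step 4: Rate = 404.8 kg/ha

404.8


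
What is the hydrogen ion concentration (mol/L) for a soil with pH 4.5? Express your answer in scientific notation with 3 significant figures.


Step 1: [H+] = 10^(-pH)
Step 2: [H+] = 10^(-4.5)
Step 3: [H+] = 3.16e-05 mol/L

3.16e-05


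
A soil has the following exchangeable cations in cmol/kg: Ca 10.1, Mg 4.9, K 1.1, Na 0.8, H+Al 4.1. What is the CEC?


Step 1: CEC = Ca + Mg + K + Na + (H+Al)
Step 2: CEC = 10.1 + 4.9 + 1.1 + 0.8 + 4.1
Step 3: CEC = 21.0 cmol/kg

21.0


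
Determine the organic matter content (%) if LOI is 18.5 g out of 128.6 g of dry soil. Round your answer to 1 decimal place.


Step 1: OM% = 100 * LOI / sample mass
Step 2: OM = 100 * 18.5 / 128.6
Step 3: OM = 14.4%

14.4


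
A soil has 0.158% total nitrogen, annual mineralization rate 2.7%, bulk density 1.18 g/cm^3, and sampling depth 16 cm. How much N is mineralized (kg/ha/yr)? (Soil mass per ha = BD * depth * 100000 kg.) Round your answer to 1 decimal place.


Step 1: Soil mass per ha = BD * depth * 100000 = 1.18 * 16 * 100000 = 1888000 kg
Step 2: Total N pool = soil mass * N%/100 = 1888000 * 0.158/100 = 2983.04 kg/ha
Step 3: N mineralized = N pool * rate%/100 = 2983.04 * 2.7/100 = 80.5 kg/ha/yr

80.5


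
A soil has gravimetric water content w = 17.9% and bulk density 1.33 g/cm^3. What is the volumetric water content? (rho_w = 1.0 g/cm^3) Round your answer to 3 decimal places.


Step 1: theta = (w / 100) * BD / rho_w
Step 2: theta = (17.9 / 100) * 1.33 / 1.0
Step 3: theta = 0.179 * 1.33
Step 4: theta = 0.238

0.238


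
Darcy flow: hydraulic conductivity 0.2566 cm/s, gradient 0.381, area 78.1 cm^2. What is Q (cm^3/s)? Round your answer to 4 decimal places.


Step 1: Apply Darcy's law: Q = K * i * A
Step 2: Q = 0.2566 * 0.381 * 78.1
Step 3: Q = 7.6354 cm^3/s

7.6354


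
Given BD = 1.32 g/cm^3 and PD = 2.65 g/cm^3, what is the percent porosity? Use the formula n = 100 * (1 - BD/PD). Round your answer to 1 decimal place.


Step 1: Formula: n = 100 * (1 - BD / PD)
Step 2: n = 100 * (1 - 1.32 / 2.65)
Step 3: n = 100 * (1 - 0.49811)
Step 4: n = 50.2%

50.2


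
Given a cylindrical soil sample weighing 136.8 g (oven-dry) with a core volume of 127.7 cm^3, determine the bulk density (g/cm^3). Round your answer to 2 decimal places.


Step 1: Identify the formula: BD = dry mass / volume
Step 2: Substitute values: BD = 136.8 / 127.7
Step 3: BD = 1.07 g/cm^3

1.07


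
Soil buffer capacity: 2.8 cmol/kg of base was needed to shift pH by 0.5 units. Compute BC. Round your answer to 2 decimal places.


Step 1: BC = change in base / change in pH
Step 2: BC = 2.8 / 0.5
Step 3: BC = 5.6 cmol/(kg*pH unit)

5.6


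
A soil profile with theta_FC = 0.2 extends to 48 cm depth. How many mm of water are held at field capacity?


Step 1: Water (mm) = theta_FC * depth (cm) * 10
Step 2: Water = 0.2 * 48 * 10
Step 3: Water = 96.0 mm

96.0


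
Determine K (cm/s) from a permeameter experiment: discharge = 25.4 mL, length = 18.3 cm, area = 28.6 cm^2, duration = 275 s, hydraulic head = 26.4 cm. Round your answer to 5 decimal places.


Step 1: K = Q * L / (A * t * h)
Step 2: Numerator = 25.4 * 18.3 = 464.82
Step 3: Denominator = 28.6 * 275 * 26.4 = 207636.0
Step 4: K = 464.82 / 207636.0 = 0.00224 cm/s

0.00224


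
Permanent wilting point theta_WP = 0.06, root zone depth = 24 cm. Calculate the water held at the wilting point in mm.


Step 1: Water (mm) = theta_WP * depth * 10
Step 2: Water = 0.06 * 24 * 10
Step 3: Water = 14.4 mm

14.4


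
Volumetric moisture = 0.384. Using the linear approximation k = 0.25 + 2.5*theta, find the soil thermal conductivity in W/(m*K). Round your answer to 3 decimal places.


Step 1: k = 0.25 + 2.5 * theta
Step 2: k = 0.25 + 2.5 * 0.384
Step 3: k = 0.25 + 0.96
Step 4: k = 1.21 W/(m*K)

1.21


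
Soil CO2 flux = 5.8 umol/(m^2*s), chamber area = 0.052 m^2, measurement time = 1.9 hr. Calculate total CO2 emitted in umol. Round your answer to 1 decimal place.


Step 1: Convert time to seconds: 1.9 hr * 3600 = 6840.0 s
Step 2: Total = flux * area * time_s
Step 3: Total = 5.8 * 0.052 * 6840.0
Step 4: Total = 2062.9 umol

2062.9


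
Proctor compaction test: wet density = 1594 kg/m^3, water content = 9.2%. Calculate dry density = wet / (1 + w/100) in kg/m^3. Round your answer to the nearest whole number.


Step 1: Dry density = wet density / (1 + w/100)
Step 2: Dry density = 1594 / (1 + 9.2/100)
Step 3: Dry density = 1594 / 1.092
Step 4: Dry density = 1460 kg/m^3

1460


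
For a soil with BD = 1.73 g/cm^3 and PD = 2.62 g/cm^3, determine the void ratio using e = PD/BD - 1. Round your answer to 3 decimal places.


Step 1: e = PD / BD - 1
Step 2: e = 2.62 / 1.73 - 1
Step 3: e = 1.51445 - 1
Step 4: e = 0.514

0.514


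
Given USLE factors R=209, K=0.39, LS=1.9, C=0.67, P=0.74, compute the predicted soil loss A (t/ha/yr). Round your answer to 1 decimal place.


Step 1: A = R * K * LS * C * P
Step 2: R * K = 209 * 0.39 = 81.51
Step 3: (R*K) * LS = 81.51 * 1.9 = 154.869
Step 4: * C * P = 154.869 * 0.67 * 0.74 = 76.8
Step 5: A = 76.8 t/(ha*yr)

76.8


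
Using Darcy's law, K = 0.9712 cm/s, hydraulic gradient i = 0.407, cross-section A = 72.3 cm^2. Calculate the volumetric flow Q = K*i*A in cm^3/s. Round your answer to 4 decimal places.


Step 1: Apply Darcy's law: Q = K * i * A
Step 2: Q = 0.9712 * 0.407 * 72.3
Step 3: Q = 28.5786 cm^3/s

28.5786


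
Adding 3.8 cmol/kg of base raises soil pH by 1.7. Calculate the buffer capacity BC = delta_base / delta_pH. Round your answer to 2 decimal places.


Step 1: BC = change in base / change in pH
Step 2: BC = 3.8 / 1.7
Step 3: BC = 2.24 cmol/(kg*pH unit)

2.24


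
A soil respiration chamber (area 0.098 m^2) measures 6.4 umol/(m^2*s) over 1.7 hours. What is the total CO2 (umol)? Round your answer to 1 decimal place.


Step 1: Convert time to seconds: 1.7 hr * 3600 = 6120.0 s
Step 2: Total = flux * area * time_s
Step 3: Total = 6.4 * 0.098 * 6120.0
Step 4: Total = 3838.5 umol

3838.5


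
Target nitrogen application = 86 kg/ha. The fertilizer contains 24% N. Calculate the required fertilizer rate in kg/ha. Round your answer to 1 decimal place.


Step 1: Fertilizer rate = target N / (N content / 100)
Step 2: Rate = 86 / (24 / 100)
Step 3: Rate = 86 / 0.24
Step 4: Rate = 358.3 kg/ha

358.3


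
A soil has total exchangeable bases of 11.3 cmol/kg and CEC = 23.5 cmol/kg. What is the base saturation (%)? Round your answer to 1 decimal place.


Step 1: BS = 100 * (sum of bases) / CEC
Step 2: BS = 100 * 11.3 / 23.5
Step 3: BS = 48.1%

48.1


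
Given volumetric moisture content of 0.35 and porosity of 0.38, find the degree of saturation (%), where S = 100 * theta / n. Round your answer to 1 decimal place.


Step 1: S = 100 * theta_v / n
Step 2: S = 100 * 0.35 / 0.38
Step 3: S = 92.1%

92.1


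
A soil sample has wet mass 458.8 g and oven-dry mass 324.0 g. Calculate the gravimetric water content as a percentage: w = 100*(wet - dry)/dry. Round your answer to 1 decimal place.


Step 1: Water mass = wet - dry = 458.8 - 324.0 = 134.8 g
Step 2: w = 100 * water mass / dry mass
Step 3: w = 100 * 134.8 / 324.0 = 41.6%

41.6


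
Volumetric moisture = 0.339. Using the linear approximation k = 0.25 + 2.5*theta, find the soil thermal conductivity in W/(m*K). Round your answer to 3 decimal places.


Step 1: k = 0.25 + 2.5 * theta
Step 2: k = 0.25 + 2.5 * 0.339
Step 3: k = 0.25 + 0.848
Step 4: k = 1.098 W/(m*K)

1.098


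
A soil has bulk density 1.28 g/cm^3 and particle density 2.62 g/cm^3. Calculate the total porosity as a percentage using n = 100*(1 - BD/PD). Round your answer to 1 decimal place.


Step 1: Formula: n = 100 * (1 - BD / PD)
Step 2: n = 100 * (1 - 1.28 / 2.62)
Step 3: n = 100 * (1 - 0.48855)
Step 4: n = 51.1%

51.1


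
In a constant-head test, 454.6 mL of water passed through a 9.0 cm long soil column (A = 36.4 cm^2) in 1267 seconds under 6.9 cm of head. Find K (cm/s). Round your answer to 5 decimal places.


Step 1: K = Q * L / (A * t * h)
Step 2: Numerator = 454.6 * 9.0 = 4091.4
Step 3: Denominator = 36.4 * 1267 * 6.9 = 318219.72
Step 4: K = 4091.4 / 318219.72 = 0.01286 cm/s

0.01286


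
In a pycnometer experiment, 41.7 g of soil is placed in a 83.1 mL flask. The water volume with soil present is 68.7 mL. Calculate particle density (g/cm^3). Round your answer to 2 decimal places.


Step 1: Volume of solids = flask volume - water volume with soil
Step 2: V_solids = 83.1 - 68.7 = 14.4 mL
Step 3: Particle density = mass / V_solids = 41.7 / 14.4 = 2.9 g/cm^3

2.9


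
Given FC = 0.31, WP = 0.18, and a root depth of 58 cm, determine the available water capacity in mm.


Step 1: Available water = (FC - WP) * depth * 10
Step 2: AW = (0.31 - 0.18) * 58 * 10
Step 3: AW = 0.13 * 58 * 10
Step 4: AW = 75.4 mm

75.4


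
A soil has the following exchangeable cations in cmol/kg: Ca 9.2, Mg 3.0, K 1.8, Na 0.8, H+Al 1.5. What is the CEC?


Step 1: CEC = Ca + Mg + K + Na + (H+Al)
Step 2: CEC = 9.2 + 3.0 + 1.8 + 0.8 + 1.5
Step 3: CEC = 16.3 cmol/kg

16.3


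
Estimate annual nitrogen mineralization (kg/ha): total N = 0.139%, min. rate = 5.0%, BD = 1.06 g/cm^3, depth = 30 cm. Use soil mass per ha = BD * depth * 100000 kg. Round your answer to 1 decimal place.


Step 1: Soil mass per ha = BD * depth * 100000 = 1.06 * 30 * 100000 = 3180000 kg
Step 2: Total N pool = soil mass * N%/100 = 3180000 * 0.139/100 = 4420.2 kg/ha
Step 3: N mineralized = N pool * rate%/100 = 4420.2 * 5.0/100 = 221.0 kg/ha/yr

221.0


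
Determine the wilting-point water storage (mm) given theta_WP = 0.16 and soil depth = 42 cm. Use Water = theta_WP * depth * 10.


Step 1: Water (mm) = theta_WP * depth * 10
Step 2: Water = 0.16 * 42 * 10
Step 3: Water = 67.2 mm

67.2


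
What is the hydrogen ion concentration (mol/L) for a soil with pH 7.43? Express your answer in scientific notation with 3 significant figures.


Step 1: [H+] = 10^(-pH)
Step 2: [H+] = 10^(-7.43)
Step 3: [H+] = 3.72e-08 mol/L

3.72e-08


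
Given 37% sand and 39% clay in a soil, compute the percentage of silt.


Step 1: sand + silt + clay = 100%
Step 2: silt = 100 - sand - clay
Step 3: silt = 100 - 37 - 39
Step 4: silt = 24%

24


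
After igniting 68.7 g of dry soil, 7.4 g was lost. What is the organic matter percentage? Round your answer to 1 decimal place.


Step 1: OM% = 100 * LOI / sample mass
Step 2: OM = 100 * 7.4 / 68.7
Step 3: OM = 10.8%

10.8


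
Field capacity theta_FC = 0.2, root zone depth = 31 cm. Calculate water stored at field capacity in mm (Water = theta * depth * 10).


Step 1: Water (mm) = theta_FC * depth (cm) * 10
Step 2: Water = 0.2 * 31 * 10
Step 3: Water = 62.0 mm

62.0


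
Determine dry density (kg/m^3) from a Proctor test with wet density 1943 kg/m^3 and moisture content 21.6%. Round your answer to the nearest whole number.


Step 1: Dry density = wet density / (1 + w/100)
Step 2: Dry density = 1943 / (1 + 21.6/100)
Step 3: Dry density = 1943 / 1.216
Step 4: Dry density = 1598 kg/m^3

1598


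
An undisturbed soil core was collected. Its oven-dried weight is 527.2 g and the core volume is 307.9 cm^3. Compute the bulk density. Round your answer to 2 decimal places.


Step 1: Identify the formula: BD = dry mass / volume
Step 2: Substitute values: BD = 527.2 / 307.9
Step 3: BD = 1.71 g/cm^3

1.71


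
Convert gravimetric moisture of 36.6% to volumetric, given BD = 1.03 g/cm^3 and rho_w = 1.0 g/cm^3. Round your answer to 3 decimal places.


Step 1: theta = (w / 100) * BD / rho_w
Step 2: theta = (36.6 / 100) * 1.03 / 1.0
Step 3: theta = 0.366 * 1.03
Step 4: theta = 0.377

0.377


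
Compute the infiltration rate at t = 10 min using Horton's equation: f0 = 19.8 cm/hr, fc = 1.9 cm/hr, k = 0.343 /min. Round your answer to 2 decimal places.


Step 1: f = fc + (f0 - fc) * exp(-k * t)
Step 2: exp(-0.343 * 10) = 0.032387
Step 3: f = 1.9 + (19.8 - 1.9) * 0.032387
Step 4: f = 1.9 + 17.9 * 0.032387
Step 5: f = 2.48 cm/hr

2.48


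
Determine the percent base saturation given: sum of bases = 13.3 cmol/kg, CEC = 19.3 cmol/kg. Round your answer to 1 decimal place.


Step 1: BS = 100 * (sum of bases) / CEC
Step 2: BS = 100 * 13.3 / 19.3
Step 3: BS = 68.9%

68.9


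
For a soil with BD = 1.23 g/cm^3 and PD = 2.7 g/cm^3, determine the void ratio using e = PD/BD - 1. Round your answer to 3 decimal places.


Step 1: e = PD / BD - 1
Step 2: e = 2.7 / 1.23 - 1
Step 3: e = 2.19512 - 1
Step 4: e = 1.195

1.195


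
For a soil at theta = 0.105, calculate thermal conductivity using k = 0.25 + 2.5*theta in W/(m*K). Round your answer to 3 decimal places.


Step 1: k = 0.25 + 2.5 * theta
Step 2: k = 0.25 + 2.5 * 0.105
Step 3: k = 0.25 + 0.263
Step 4: k = 0.513 W/(m*K)

0.513


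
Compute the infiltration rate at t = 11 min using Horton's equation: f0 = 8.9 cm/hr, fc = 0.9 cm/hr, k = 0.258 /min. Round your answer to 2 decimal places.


Step 1: f = fc + (f0 - fc) * exp(-k * t)
Step 2: exp(-0.258 * 11) = 0.058543
Step 3: f = 0.9 + (8.9 - 0.9) * 0.058543
Step 4: f = 0.9 + 8.0 * 0.058543
Step 5: f = 1.37 cm/hr

1.37


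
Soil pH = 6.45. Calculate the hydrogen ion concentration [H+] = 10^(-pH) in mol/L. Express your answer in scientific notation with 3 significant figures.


Step 1: [H+] = 10^(-pH)
Step 2: [H+] = 10^(-6.45)
Step 3: [H+] = 3.55e-07 mol/L

3.55e-07


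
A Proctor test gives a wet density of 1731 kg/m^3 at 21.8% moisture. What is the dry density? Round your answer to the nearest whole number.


Step 1: Dry density = wet density / (1 + w/100)
Step 2: Dry density = 1731 / (1 + 21.8/100)
Step 3: Dry density = 1731 / 1.218
Step 4: Dry density = 1421 kg/m^3

1421


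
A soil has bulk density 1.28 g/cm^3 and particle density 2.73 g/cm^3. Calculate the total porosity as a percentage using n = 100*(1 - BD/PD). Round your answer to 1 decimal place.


Step 1: Formula: n = 100 * (1 - BD / PD)
Step 2: n = 100 * (1 - 1.28 / 2.73)
Step 3: n = 100 * (1 - 0.46886)
Step 4: n = 53.1%

53.1


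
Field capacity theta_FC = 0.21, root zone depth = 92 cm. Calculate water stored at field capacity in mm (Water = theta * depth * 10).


Step 1: Water (mm) = theta_FC * depth (cm) * 10
Step 2: Water = 0.21 * 92 * 10
Step 3: Water = 193.2 mm

193.2


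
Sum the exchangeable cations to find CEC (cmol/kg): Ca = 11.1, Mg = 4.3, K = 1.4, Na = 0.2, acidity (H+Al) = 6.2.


Step 1: CEC = Ca + Mg + K + Na + (H+Al)
Step 2: CEC = 11.1 + 4.3 + 1.4 + 0.2 + 6.2
Step 3: CEC = 23.2 cmol/kg

23.2


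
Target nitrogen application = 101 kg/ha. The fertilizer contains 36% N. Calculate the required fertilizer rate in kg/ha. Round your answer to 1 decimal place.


Step 1: Fertilizer rate = target N / (N content / 100)
Step 2: Rate = 101 / (36 / 100)
Step 3: Rate = 101 / 0.36
Step 4: Rate = 280.6 kg/ha

280.6


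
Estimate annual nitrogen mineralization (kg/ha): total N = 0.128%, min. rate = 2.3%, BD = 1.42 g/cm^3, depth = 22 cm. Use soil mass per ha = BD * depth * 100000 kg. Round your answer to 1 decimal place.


Step 1: Soil mass per ha = BD * depth * 100000 = 1.42 * 22 * 100000 = 3124000 kg
Step 2: Total N pool = soil mass * N%/100 = 3124000 * 0.128/100 = 3998.72 kg/ha
Step 3: N mineralized = N pool * rate%/100 = 3998.72 * 2.3/100 = 92.0 kg/ha/yr

92.0


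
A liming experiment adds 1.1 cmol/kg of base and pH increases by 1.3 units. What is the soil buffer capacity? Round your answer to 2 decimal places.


Step 1: BC = change in base / change in pH
Step 2: BC = 1.1 / 1.3
Step 3: BC = 0.85 cmol/(kg*pH unit)

0.85


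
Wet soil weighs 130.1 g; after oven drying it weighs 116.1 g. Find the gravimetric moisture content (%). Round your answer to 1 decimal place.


Step 1: Water mass = wet - dry = 130.1 - 116.1 = 14.0 g
Step 2: w = 100 * water mass / dry mass
Step 3: w = 100 * 14.0 / 116.1 = 12.1%

12.1


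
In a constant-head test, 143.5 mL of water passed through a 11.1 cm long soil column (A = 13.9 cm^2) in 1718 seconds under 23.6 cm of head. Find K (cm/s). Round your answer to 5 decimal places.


Step 1: K = Q * L / (A * t * h)
Step 2: Numerator = 143.5 * 11.1 = 1592.85
Step 3: Denominator = 13.9 * 1718 * 23.6 = 563572.72
Step 4: K = 1592.85 / 563572.72 = 0.00283 cm/s

0.00283


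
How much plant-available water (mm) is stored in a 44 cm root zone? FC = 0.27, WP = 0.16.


Step 1: Available water = (FC - WP) * depth * 10
Step 2: AW = (0.27 - 0.16) * 44 * 10
Step 3: AW = 0.11 * 44 * 10
Step 4: AW = 48.4 mm

48.4


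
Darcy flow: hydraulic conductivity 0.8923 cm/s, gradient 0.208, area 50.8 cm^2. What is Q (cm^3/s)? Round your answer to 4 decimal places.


Step 1: Apply Darcy's law: Q = K * i * A
Step 2: Q = 0.8923 * 0.208 * 50.8
Step 3: Q = 9.4284 cm^3/s

9.4284


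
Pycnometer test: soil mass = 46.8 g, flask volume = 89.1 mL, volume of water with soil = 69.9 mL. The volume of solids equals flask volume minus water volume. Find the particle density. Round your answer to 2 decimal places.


Step 1: Volume of solids = flask volume - water volume with soil
Step 2: V_solids = 89.1 - 69.9 = 19.2 mL
Step 3: Particle density = mass / V_solids = 46.8 / 19.2 = 2.44 g/cm^3

2.44


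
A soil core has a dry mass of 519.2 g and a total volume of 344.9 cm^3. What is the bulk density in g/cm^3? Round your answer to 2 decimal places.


Step 1: Identify the formula: BD = dry mass / volume
Step 2: Substitute values: BD = 519.2 / 344.9
Step 3: BD = 1.51 g/cm^3

1.51


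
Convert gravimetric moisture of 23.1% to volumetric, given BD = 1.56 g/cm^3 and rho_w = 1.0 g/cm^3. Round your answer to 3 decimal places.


Step 1: theta = (w / 100) * BD / rho_w
Step 2: theta = (23.1 / 100) * 1.56 / 1.0
Step 3: theta = 0.231 * 1.56
Step 4: theta = 0.36

0.36


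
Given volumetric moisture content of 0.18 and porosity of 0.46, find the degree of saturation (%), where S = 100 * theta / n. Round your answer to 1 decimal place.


Step 1: S = 100 * theta_v / n
Step 2: S = 100 * 0.18 / 0.46
Step 3: S = 39.1%

39.1


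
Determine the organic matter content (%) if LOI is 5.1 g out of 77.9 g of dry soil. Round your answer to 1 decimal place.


Step 1: OM% = 100 * LOI / sample mass
Step 2: OM = 100 * 5.1 / 77.9
Step 3: OM = 6.5%

6.5


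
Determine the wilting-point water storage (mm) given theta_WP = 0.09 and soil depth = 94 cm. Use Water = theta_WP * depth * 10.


Step 1: Water (mm) = theta_WP * depth * 10
Step 2: Water = 0.09 * 94 * 10
Step 3: Water = 84.6 mm

84.6


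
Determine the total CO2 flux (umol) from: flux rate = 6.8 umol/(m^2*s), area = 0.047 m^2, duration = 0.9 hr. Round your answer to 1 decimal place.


Step 1: Convert time to seconds: 0.9 hr * 3600 = 3240.0 s
Step 2: Total = flux * area * time_s
Step 3: Total = 6.8 * 0.047 * 3240.0
Step 4: Total = 1035.5 umol

1035.5


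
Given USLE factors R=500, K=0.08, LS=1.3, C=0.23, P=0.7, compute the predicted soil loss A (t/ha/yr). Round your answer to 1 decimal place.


Step 1: A = R * K * LS * C * P
Step 2: R * K = 500 * 0.08 = 40.0
Step 3: (R*K) * LS = 40.0 * 1.3 = 52.0
Step 4: * C * P = 52.0 * 0.23 * 0.7 = 8.4
Step 5: A = 8.4 t/(ha*yr)

8.4


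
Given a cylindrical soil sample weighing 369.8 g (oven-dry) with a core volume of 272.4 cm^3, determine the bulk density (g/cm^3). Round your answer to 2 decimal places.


Step 1: Identify the formula: BD = dry mass / volume
Step 2: Substitute values: BD = 369.8 / 272.4
Step 3: BD = 1.36 g/cm^3

1.36


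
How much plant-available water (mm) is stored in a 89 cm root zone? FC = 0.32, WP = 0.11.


Step 1: Available water = (FC - WP) * depth * 10
Step 2: AW = (0.32 - 0.11) * 89 * 10
Step 3: AW = 0.21 * 89 * 10
Step 4: AW = 186.9 mm

186.9


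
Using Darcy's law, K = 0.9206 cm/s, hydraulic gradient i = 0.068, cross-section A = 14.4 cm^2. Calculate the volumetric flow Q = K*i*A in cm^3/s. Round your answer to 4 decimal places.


Step 1: Apply Darcy's law: Q = K * i * A
Step 2: Q = 0.9206 * 0.068 * 14.4
Step 3: Q = 0.9015 cm^3/s

0.9015


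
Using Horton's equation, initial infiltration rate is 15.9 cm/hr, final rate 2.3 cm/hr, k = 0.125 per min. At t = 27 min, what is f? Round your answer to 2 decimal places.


Step 1: f = fc + (f0 - fc) * exp(-k * t)
Step 2: exp(-0.125 * 27) = 0.034218
Step 3: f = 2.3 + (15.9 - 2.3) * 0.034218
Step 4: f = 2.3 + 13.6 * 0.034218
Step 5: f = 2.77 cm/hr

2.77


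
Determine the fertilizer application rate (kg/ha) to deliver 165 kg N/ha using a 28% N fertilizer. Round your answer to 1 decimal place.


Step 1: Fertilizer rate = target N / (N content / 100)
Step 2: Rate = 165 / (28 / 100)
Step 3: Rate = 165 / 0.28
Step 4: Rate = 589.3 kg/ha

589.3


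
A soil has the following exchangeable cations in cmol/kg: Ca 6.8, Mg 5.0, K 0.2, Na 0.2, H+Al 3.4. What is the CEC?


Step 1: CEC = Ca + Mg + K + Na + (H+Al)
Step 2: CEC = 6.8 + 5.0 + 0.2 + 0.2 + 3.4
Step 3: CEC = 15.6 cmol/kg

15.6


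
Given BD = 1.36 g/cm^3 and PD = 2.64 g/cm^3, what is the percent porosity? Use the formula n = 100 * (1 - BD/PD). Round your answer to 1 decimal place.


Step 1: Formula: n = 100 * (1 - BD / PD)
Step 2: n = 100 * (1 - 1.36 / 2.64)
Step 3: n = 100 * (1 - 0.51515)
Step 4: n = 48.5%

48.5


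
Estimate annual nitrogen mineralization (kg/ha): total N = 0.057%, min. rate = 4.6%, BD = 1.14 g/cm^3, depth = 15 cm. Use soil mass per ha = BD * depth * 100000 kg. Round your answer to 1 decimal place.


Step 1: Soil mass per ha = BD * depth * 100000 = 1.14 * 15 * 100000 = 1710000 kg
Step 2: Total N pool = soil mass * N%/100 = 1710000 * 0.057/100 = 974.7 kg/ha
Step 3: N mineralized = N pool * rate%/100 = 974.7 * 4.6/100 = 44.8 kg/ha/yr

44.8


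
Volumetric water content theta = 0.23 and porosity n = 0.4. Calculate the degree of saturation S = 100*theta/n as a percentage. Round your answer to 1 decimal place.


Step 1: S = 100 * theta_v / n
Step 2: S = 100 * 0.23 / 0.4
Step 3: S = 57.5%

57.5


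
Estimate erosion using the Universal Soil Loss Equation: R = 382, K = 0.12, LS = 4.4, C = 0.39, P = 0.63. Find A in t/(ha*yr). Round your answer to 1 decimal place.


Step 1: A = R * K * LS * C * P
Step 2: R * K = 382 * 0.12 = 45.84
Step 3: (R*K) * LS = 45.84 * 4.4 = 201.696
Step 4: * C * P = 201.696 * 0.39 * 0.63 = 49.6
Step 5: A = 49.6 t/(ha*yr)

49.6


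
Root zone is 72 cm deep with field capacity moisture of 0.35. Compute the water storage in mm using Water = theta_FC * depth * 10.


Step 1: Water (mm) = theta_FC * depth (cm) * 10
Step 2: Water = 0.35 * 72 * 10
Step 3: Water = 252.0 mm

252.0


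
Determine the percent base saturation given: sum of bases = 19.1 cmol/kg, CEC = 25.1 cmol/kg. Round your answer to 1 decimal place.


Step 1: BS = 100 * (sum of bases) / CEC
Step 2: BS = 100 * 19.1 / 25.1
Step 3: BS = 76.1%

76.1


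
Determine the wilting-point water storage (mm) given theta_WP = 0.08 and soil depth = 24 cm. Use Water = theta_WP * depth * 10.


Step 1: Water (mm) = theta_WP * depth * 10
Step 2: Water = 0.08 * 24 * 10
Step 3: Water = 19.2 mm

19.2


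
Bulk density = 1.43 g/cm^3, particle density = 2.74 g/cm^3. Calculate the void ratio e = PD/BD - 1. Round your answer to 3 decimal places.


Step 1: e = PD / BD - 1
Step 2: e = 2.74 / 1.43 - 1
Step 3: e = 1.91608 - 1
Step 4: e = 0.916

0.916


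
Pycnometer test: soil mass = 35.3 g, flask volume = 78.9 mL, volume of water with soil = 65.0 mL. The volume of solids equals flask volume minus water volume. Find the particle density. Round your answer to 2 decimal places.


Step 1: Volume of solids = flask volume - water volume with soil
Step 2: V_solids = 78.9 - 65.0 = 13.9 mL
Step 3: Particle density = mass / V_solids = 35.3 / 13.9 = 2.54 g/cm^3

2.54


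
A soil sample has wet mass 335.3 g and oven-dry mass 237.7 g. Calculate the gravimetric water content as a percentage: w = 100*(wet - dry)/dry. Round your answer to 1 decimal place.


Step 1: Water mass = wet - dry = 335.3 - 237.7 = 97.6 g
Step 2: w = 100 * water mass / dry mass
Step 3: w = 100 * 97.6 / 237.7 = 41.1%

41.1


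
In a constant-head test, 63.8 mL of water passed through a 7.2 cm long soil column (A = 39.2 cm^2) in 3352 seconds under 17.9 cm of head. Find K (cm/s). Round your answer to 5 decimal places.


Step 1: K = Q * L / (A * t * h)
Step 2: Numerator = 63.8 * 7.2 = 459.36
Step 3: Denominator = 39.2 * 3352 * 17.9 = 2352031.36
Step 4: K = 459.36 / 2352031.36 = 0.0002 cm/s

0.0002


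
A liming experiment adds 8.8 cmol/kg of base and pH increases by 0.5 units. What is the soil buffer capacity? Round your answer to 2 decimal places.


Step 1: BC = change in base / change in pH
Step 2: BC = 8.8 / 0.5
Step 3: BC = 17.6 cmol/(kg*pH unit)

17.6


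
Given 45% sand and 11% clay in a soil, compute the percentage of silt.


Step 1: sand + silt + clay = 100%
Step 2: silt = 100 - sand - clay
Step 3: silt = 100 - 45 - 11
Step 4: silt = 44%

44


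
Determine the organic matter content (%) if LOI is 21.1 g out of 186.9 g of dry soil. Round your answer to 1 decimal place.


Step 1: OM% = 100 * LOI / sample mass
Step 2: OM = 100 * 21.1 / 186.9
Step 3: OM = 11.3%

11.3


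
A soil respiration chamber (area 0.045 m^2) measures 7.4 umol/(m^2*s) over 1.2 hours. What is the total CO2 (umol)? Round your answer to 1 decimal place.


Step 1: Convert time to seconds: 1.2 hr * 3600 = 4320.0 s
Step 2: Total = flux * area * time_s
Step 3: Total = 7.4 * 0.045 * 4320.0
Step 4: Total = 1438.6 umol

1438.6


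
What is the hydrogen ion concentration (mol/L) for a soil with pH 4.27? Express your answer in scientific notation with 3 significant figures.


Step 1: [H+] = 10^(-pH)
Step 2: [H+] = 10^(-4.27)
Step 3: [H+] = 5.37e-05 mol/L

5.37e-05


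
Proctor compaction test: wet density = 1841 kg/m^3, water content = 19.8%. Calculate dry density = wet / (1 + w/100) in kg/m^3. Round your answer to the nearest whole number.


Step 1: Dry density = wet density / (1 + w/100)
Step 2: Dry density = 1841 / (1 + 19.8/100)
Step 3: Dry density = 1841 / 1.198
Step 4: Dry density = 1537 kg/m^3

1537


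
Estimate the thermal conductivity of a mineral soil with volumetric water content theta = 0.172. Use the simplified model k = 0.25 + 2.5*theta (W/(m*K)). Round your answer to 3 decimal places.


Step 1: k = 0.25 + 2.5 * theta
Step 2: k = 0.25 + 2.5 * 0.172
Step 3: k = 0.25 + 0.43
Step 4: k = 0.68 W/(m*K)

0.68


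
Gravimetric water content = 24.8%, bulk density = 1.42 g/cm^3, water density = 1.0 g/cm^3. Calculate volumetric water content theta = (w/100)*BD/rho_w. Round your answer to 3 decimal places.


Step 1: theta = (w / 100) * BD / rho_w
Step 2: theta = (24.8 / 100) * 1.42 / 1.0
Step 3: theta = 0.248 * 1.42
Step 4: theta = 0.352

0.352


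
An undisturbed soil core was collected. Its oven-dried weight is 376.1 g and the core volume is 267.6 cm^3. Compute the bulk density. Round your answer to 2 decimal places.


Step 1: Identify the formula: BD = dry mass / volume
Step 2: Substitute values: BD = 376.1 / 267.6
Step 3: BD = 1.41 g/cm^3

1.41


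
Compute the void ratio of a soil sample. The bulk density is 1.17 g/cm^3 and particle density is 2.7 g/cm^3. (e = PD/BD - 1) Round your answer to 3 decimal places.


Step 1: e = PD / BD - 1
Step 2: e = 2.7 / 1.17 - 1
Step 3: e = 2.30769 - 1
Step 4: e = 1.308

1.308
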